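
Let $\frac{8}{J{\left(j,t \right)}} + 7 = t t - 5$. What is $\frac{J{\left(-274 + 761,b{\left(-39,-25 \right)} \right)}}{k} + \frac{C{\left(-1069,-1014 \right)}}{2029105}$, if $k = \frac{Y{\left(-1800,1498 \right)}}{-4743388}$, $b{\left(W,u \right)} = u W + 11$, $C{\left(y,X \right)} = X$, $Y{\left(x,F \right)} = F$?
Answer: $- \frac{377285474696}{14206970173795} \approx -0.026556$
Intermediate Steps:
$b{\left(W,u \right)} = 11 + W u$ ($b{\left(W,u \right)} = W u + 11 = 11 + W u$)
$J{\left(j,t \right)} = \frac{8}{-12 + t^{2}}$ ($J{\left(j,t \right)} = \frac{8}{-7 + \left(t t - 5\right)} = \frac{8}{-7 + \left(t^{2} - 5\right)} = \frac{8}{-7 + \left(-5 + t^{2}\right)} = \frac{8}{-12 + t^{2}}$)
$k = - \frac{749}{2371694}$ ($k = \frac{1498}{-4743388} = 1498 \left(- \frac{1}{4743388}\right) = - \frac{749}{2371694} \approx -0.00031581$)
$\frac{J{\left(-274 + 761,b{\left(-39,-25 \right)} \right)}}{k} + \frac{C{\left(-1069,-1014 \right)}}{2029105} = \frac{8 \frac{1}{-12 + \left(11 - -975\right)^{2}}}{- \frac{749}{2371694}} - \frac{1014}{2029105} = \frac{8}{-12 + \left(11 + 975\right)^{2}} \left(- \frac{2371694}{749}\right) - \frac{78}{156085} = \frac{8}{-12 + 986^{2}} \left(- \frac{2371694}{749}\right) - \frac{78}{156085} = \frac{8}{-12 + 972196} \left(- \frac{2371694}{749}\right) - \frac{78}{156085} = \frac{8}{972184} \left(- \frac{2371694}{749}\right) - \frac{78}{156085} = 8 \cdot \frac{1}{972184} \left(- \frac{2371694}{749}\right) - \frac{78}{156085} = \frac{1}{121523} \left(- \frac{2371694}{749}\right) - \frac{78}{156085} = - \frac{2371694}{91020727} - \frac{78}{156085} = - \frac{377285474696}{14206970173795}$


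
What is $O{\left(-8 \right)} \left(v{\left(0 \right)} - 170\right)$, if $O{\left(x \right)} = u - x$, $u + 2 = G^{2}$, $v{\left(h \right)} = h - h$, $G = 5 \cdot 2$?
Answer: $-18020$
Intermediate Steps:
$G = 10$
$v{\left(h \right)} = 0$
$u = 98$ ($u = -2 + 10^{2} = -2 + 100 = 98$)
$O{\left(x \right)} = 98 - x$
$O{\left(-8 \right)} \left(v{\left(0 \right)} - 170\right) = \left(98 - -8\right) \left(0 - 170\right) = \left(98 + 8\right) \left(-170\right) = 106 \left(-170\right) = -18020$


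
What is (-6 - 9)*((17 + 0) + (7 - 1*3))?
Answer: -315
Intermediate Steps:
(-6 - 9)*((17 + 0) + (7 - 1*3)) = -15*(17 + (7 - 3)) = -15*(17 + 4) = -15*21 = -315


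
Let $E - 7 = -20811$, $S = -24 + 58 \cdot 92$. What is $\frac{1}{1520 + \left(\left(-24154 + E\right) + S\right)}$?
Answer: $- \frac{1}{38126} \approx -2.6229 \cdot 10^{-5}$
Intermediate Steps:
$S = 5312$ ($S = -24 + 5336 = 5312$)
$E = -20804$ ($E = 7 - 20811 = -20804$)
$\frac{1}{1520 + \left(\left(-24154 + E\right) + S\right)} = \frac{1}{1520 + \left(\left(-24154 - 20804\right) + 5312\right)} = \frac{1}{1520 + \left(-44958 + 5312\right)} = \frac{1}{1520 - 39646} = \frac{1}{-38126} = - \frac{1}{38126}$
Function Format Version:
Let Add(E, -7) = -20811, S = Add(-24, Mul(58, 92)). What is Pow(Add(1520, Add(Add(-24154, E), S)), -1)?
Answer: Rational(-1, 38126) ≈ -2.6229e-5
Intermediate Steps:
S = 5312 (S = Add(-24, 5336) = 5312)
E = -20804 (E = Add(7, -20811) = -20804)
Pow(Add(1520, Add(Add(-24154, E), S)), -1) = Pow(Add(1520, Add(Add(-24154, -20804), 5312)), -1) = Pow(Add(1520, Add(-44958, 5312)), -1) = Pow(Add(1520, -39646), -1) = Pow(-38126, -1) = Rational(-1, 38126)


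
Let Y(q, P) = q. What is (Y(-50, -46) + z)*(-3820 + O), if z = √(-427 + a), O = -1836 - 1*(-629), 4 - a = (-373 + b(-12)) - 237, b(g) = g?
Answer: 251350 - 5027*√199 ≈ 1.8044e+5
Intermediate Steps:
a = 626 (a = 4 - ((-373 - 12) - 237) = 4 - (-385 - 237) = 4 - 1*(-622) = 4 + 622 = 626)
O = -1207 (O = -1836 + 629 = -1207)
z = √199 (z = √(-427 + 626) = √199 ≈ 14.107)
(Y(-50, -46) + z)*(-3820 + O) = (-50 + √199)*(-3820 - 1207) = (-50 + √199)*(-5027) = 251350 - 5027*√199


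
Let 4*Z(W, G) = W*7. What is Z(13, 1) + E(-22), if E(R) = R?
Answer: ¾ ≈ 0.75000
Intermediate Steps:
Z(W, G) = 7*W/4 (Z(W, G) = (W*7)/4 = (7*W)/4 = 7*W/4)
Z(13, 1) + E(-22) = (7/4)*13 - 22 = 91/4 - 22 = ¾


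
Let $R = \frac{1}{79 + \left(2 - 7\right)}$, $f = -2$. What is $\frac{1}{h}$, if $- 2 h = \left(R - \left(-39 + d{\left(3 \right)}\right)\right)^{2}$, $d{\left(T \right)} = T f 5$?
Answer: $- \frac{10952}{26081449} \approx -0.00041992$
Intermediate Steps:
$d{\left(T \right)} = - 10 T$ ($d{\left(T \right)} = T \left(-2\right) 5 = - 2 T 5 = - 10 T$)
$R = \frac{1}{74}$ ($R = \frac{1}{79 - 5} = \frac{1}{74} \approx 0.013514$)
$h = - \frac{26081449}{10952}$ ($h = - \frac{\left(\frac{1}{74} + \left(39 - \left(-10\right) 3\right)\right)^{2}}{2} = - \frac{\left(\frac{1}{74} + \left(39 - -30\right)\right)^{2}}{2} = - \frac{\left(\frac{1}{74} + \left(39 + 30\right)\right)^{2}}{2} = - \frac{\left(\frac{1}{74} + 69\right)^{2}}{2} = - \frac{\left(\frac{5107}{74}\right)^{2}}{2} = \left(- \frac{1}{2}\right) \frac{26081449}{5476} = - \frac{26081449}{10952} \approx -2381.4$)
$\frac{1}{h} = \frac{1}{- \frac{26081449}{10952}} = - \frac{10952}{26081449}$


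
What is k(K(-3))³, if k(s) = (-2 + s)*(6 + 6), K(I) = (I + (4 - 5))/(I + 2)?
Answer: 13824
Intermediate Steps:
K(I) = (-1 + I)/(2 + I) (K(I) = (I - 1)/(2 + I) = (-1 + I)/(2 + I))
k(s) = -24 + 12*s (k(s) = (-2 + s)*12 = -24 + 12*s)
k(K(-3))³ = (-24 + 12*((-1 - 3)/(2 - 3)))³ = (-24 + 12*(-4/(-1)))³ = (-24 + 12*(-1*(-4)))³ = (-24 + 12*4)³ = (-24 + 48)³ = 24³ = 13824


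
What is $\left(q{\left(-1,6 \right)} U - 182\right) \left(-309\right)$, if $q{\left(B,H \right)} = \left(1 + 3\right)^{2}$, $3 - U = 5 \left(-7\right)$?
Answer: $-131634$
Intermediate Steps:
$U = 38$ ($U = 3 - 5 \left(-7\right) = 3 - -35 = 3 + 35 = 38$)
$q{\left(B,H \right)} = 16$ ($q{\left(B,H \right)} = 4^{2} = 16$)
$\left(q{\left(-1,6 \right)} U - 182\right) \left(-309\right) = \left(16 \cdot 38 - 182\right) \left(-309\right) = \left(608 - 182\right) \left(-309\right) = 426 \left(-309\right) = -131634$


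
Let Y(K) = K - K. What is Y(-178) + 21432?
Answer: 21432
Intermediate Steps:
Y(K) = 0
Y(-178) + 21432 = 0 + 21432 = 21432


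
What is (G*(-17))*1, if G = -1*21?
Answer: 357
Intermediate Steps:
G = -21
(G*(-17))*1 = -21*(-17)*1 = 357*1 = 357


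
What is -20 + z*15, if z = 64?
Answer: 940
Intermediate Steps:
-20 + z*15 = -20 + 64*15 = -20 + 960 = 940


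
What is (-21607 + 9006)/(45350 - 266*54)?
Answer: -12601/30986 ≈ -0.40667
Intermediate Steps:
(-21607 + 9006)/(45350 - 266*54) = -12601/(45350 - 14364) = -12601/30986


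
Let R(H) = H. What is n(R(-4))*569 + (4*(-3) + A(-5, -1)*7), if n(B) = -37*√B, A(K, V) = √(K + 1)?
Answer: -12 - 42092*I ≈ -12.0 - 42092.0*I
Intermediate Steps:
A(K, V) = √(1 + K)
n(R(-4))*569 + (4*(-3) + A(-5, -1)*7) = -74*I*569 + (4*(-3) + √(1 - 5)*7) = -74*I*569 + (-12 + √(-4)*7) = -74*I*569 + (-12 + (2*I)*7) = -42106*I + (-12 + 14*I) = -12 - 42092*I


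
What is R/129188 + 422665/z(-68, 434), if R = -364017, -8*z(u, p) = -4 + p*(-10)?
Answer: 54405584789/70149084 ≈ 775.57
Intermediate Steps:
z(u, p) = 1/2 + 5*p/4 (z(u, p) = -(-4 + p*(-10))/8 = -(-4 - 10*p)/8 = 1/2 + 5*p/4)
R/129188 + 422665/z(-68, 434) = -364017/129188 + 422665/(1/2 + (5/4)*434) = -364017*1/129188 + 422665/(1/2 + 1085/2) = -364017/129188 + 422665/543 = 54405584789/70149084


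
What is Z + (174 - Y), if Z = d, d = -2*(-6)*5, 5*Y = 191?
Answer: 979/5 ≈ 195.80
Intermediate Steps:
Y = 191/5 (Y = (1/5)*191 = 191/5 ≈ 38.200)
d = 60 (d = 12*5 = 60)
Z = 60
Z + (174 - Y) = 60 + (174 - 1*191/5) = 60 + (174 - 191/5) = 60 + 679/5 = 979/5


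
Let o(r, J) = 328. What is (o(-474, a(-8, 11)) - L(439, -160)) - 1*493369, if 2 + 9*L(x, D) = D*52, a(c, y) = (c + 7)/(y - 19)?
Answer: -1476349/3 ≈ -4.9212e+5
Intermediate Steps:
a(c, y) = (7 + c)/(-19 + y)
L(x, D) = -2/9 + 52*D/9 (L(x, D) = -2/9 + (D*52)/9 = -2/9 + (52*D)/9 = -2/9 + 52*D/9)
(o(-474, a(-8, 11)) - L(439, -160)) - 1*493369 = (328 - (-2/9 + (52/9)*(-160))) - 1*493369 = (328 - (-2/9 - 8320/9)) - 493369 = (328 - 1*(-2774/3)) - 493369 = (328 + 2774/3) - 493369 = 3758/3 - 493369 = -1476349/3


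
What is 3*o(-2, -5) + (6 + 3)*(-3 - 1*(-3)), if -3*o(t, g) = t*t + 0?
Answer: -4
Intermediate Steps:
o(t, g) = -t**2/3 (o(t, g) = -(t*t + 0)/3 = -(t**2 + 0)/3 = -t**2/3)
3*o(-2, -5) + (6 + 3)*(-3 - 1*(-3)) = 3*(-1/3*(-2)**2) + (6 + 3)*(-3 - 1*(-3)) = 3*(-1/3*4) + 9*(-3 + 3) = 3*(-4/3) + 9*0 = -4 + 0 = -4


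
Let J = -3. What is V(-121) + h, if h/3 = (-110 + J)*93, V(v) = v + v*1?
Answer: -31769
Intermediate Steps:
V(v) = 2*v (V(v) = v + v = 2*v)
h = -31527 (h = 3*((-110 - 3)*93) = 3*(-113*93) = 3*(-10509) = -31527)
V(-121) + h = 2*(-121) - 31527 = -242 - 31527 = -31769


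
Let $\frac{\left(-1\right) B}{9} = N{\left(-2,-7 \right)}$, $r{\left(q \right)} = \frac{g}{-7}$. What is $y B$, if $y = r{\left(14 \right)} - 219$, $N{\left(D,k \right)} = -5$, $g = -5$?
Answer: $- \frac{68760}{7} \approx -9822.9$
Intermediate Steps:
$r{\left(q \right)} = \frac{5}{7}$ ($r{\left(q \right)} = - \frac{5}{-7} = \left(-5\right) \left(- \frac{1}{7}\right) = \frac{5}{7}$)
$y = - \frac{1528}{7}$ ($y = \frac{5}{7} - 219 = - \frac{1528}{7} \approx -218.29$)
$B = 45$ ($B = \left(-9\right) \left(-5\right) = 45$)
$y B = \left(- \frac{1528}{7}\right) 45 = - \frac{68760}{7}$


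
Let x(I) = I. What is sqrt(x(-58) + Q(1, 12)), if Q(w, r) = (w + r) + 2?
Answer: I*sqrt(43) ≈ 6.5574*I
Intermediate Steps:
Q(w, r) = 2 + r + w (Q(w, r) = (r + w) + 2 = 2 + r + w)
sqrt(x(-58) + Q(1, 12)) = sqrt(-58 + (2 + 12 + 1)) = sqrt(-58 + 15) = sqrt(-43) = I*sqrt(43)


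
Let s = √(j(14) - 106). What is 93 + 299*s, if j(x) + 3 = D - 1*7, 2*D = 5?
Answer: 93 + 299*I*√454/2 ≈ 93.0 + 3185.4*I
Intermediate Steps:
D = 5/2 (D = (½)*5 = 5/2 ≈ 2.5000)
j(x) = -15/2 (j(x) = -3 + (5/2 - 1*7) = -3 + (5/2 - 7) = -3 - 9/2 = -15/2)
s = I*√454/2 (s = √(-15/2 - 106) = √(-227/2) = I*√454/2 ≈ 10.654*I)
93 + 299*s = 93 + 299*(I*√454/2) = 93 + 299*I*√454/2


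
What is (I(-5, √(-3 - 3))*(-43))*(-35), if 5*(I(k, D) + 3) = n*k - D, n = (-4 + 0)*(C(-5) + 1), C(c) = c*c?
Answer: 152005 - 301*I*√6 ≈ 1.5201e+5 - 737.3*I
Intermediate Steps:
C(c) = c²
n = -104 (n = (-4 + 0)*((-5)² + 1) = -4*(25 + 1) = -4*26 = -104)
I(k, D) = -3 - 104*k/5 - D/5 (I(k, D) = -3 + (-104*k - D)/5 = -3 + (-D - 104*k)/5 = -3 + (-104*k/5 - D/5) = -3 - 104*k/5 - D/5)
(I(-5, √(-3 - 3))*(-43))*(-35) = ((-3 - 104/5*(-5) - √(-3 - 3)/5)*(-43))*(-35) = ((-3 + 104 - I*√6/5)*(-43))*(-35) = ((101 - I*√6/5)*(-43))*(-35) = (-4343 + 43*I*√6/5)*(-35) = 152005 - 301*I*√6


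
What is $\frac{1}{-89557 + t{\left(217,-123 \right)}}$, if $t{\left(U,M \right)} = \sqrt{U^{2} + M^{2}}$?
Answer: $- \frac{6889}{616953387} - \frac{\sqrt{62218}}{8020394031} \approx -1.1197 \cdot 10^{-5}$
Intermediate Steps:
$t{\left(U,M \right)} = \sqrt{M^{2} + U^{2}}$
$\frac{1}{-89557 + t{\left(217,-123 \right)}} = \frac{1}{-89557 + \sqrt{\left(-123\right)^{2} + 217^{2}}} = \frac{1}{-89557 + \sqrt{15129 + 47089}} = \frac{1}{-89557 + \sqrt{62218}}$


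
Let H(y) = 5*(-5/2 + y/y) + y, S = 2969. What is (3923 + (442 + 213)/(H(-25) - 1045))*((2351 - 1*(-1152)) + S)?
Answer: 10941246072/431 ≈ 2.5386e+7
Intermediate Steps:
H(y) = -15/2 + y (H(y) = 5*(-5*1/2 + 1) + y = 5*(-5/2 + 1) + y = 5*(-3/2) + y = -15/2 + y)
(3923 + (442 + 213)/(H(-25) - 1045))*((2351 - 1*(-1152)) + S) = (3923 + (442 + 213)/((-15/2 - 25) - 1045))*((2351 - 1*(-1152)) + 2969) = (3923 + 655/(-65/2 - 1045))*((2351 + 1152) + 2969) = (3923 + 655/(-2155/2))*(3503 + 2969) = (3923 + 655*(-2/2155))*6472 = (3923 - 262/431)*6472 = (1690551/431)*6472 = 10941246072/431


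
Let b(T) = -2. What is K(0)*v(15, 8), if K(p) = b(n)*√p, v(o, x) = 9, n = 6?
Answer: 0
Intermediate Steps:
K(p) = -2*√p
K(0)*v(15, 8) = -2*√0*9 = -2*0*9 = 0*9 = 0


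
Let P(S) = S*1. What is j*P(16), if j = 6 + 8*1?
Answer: 224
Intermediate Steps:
P(S) = S
j = 14 (j = 6 + 8 = 14)
j*P(16) = 14*16 = 224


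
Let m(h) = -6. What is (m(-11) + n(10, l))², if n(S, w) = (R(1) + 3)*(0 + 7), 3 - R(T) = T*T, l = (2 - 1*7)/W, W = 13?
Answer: 841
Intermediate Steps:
l = -5/13 (l = (2 - 1*7)/13 = (2 - 7)*(1/13) = -5*1/13 = -5/13 ≈ -0.38462)
R(T) = 3 - T² (R(T) = 3 - T*T = 3 - T²)
n(S, w) = 35 (n(S, w) = ((3 - 1*1²) + 3)*(0 + 7) = ((3 - 1*1) + 3)*7 = ((3 - 1) + 3)*7 = (2 + 3)*7 = 5*7 = 35)
(m(-11) + n(10, l))² = (-6 + 35)² = 29² = 841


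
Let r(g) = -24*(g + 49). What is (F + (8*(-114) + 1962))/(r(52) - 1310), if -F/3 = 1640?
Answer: 1935/1867 ≈ 1.0364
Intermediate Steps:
F = -4920 (F = -3*1640 = -4920)
r(g) = -1176 - 24*g (r(g) = -24*(49 + g) = -1176 - 24*g)
(F + (8*(-114) + 1962))/(r(52) - 1310) = (-4920 + (8*(-114) + 1962))/((-1176 - 24*52) - 1310) = (-4920 + (-912 + 1962))/((-1176 - 1248) - 1310) = (-4920 + 1050)/(-2424 - 1310) = -3870/(-3734) = -3870*(-1/3734) = 1935/1867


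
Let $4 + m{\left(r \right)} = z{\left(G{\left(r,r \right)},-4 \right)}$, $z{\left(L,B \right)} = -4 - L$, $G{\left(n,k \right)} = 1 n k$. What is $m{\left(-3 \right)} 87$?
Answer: $-1479$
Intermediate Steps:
$G{\left(n,k \right)} = k n$ ($G{\left(n,k \right)} = n k = k n$)
$m{\left(r \right)} = -8 - r^{2}$ ($m{\left(r \right)} = -4 - \left(4 + r r\right) = -4 - \left(4 + r^{2}\right) = -8 - r^{2}$)
$m{\left(-3 \right)} 87 = \left(-8 - \left(-3\right)^{2}\right) 87 = \left(-8 - 9\right) 87 = \left(-17\right) 87 = -1479$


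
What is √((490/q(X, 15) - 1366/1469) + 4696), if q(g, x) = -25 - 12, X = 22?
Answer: 2*√3457820131402/54353 ≈ 68.424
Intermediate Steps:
q(g, x) = -37
√((490/q(X, 15) - 1366/1469) + 4696) = √((490/(-37) - 1366/1469) + 4696) = √((490*(-1/37) - 1366*1/1469) + 4696) = √((-490/37 - 1366/1469) + 4696) = √(-770352/54353 + 4696) = √(254471336/54353) = 2*√3457820131402/54353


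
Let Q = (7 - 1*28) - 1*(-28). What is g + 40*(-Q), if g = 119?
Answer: -161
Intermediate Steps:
Q = 7 (Q = (7 - 28) + 28 = -21 + 28 = 7)
g + 40*(-Q) = 119 + 40*(-1*7) = 119 + 40*(-7) = 119 - 280 = -161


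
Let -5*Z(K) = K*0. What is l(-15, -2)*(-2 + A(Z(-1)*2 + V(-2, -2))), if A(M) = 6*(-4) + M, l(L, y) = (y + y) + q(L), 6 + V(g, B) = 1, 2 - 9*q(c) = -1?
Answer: 341/3 ≈ 113.67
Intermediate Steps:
q(c) = ⅓ (q(c) = 2/9 - ⅑*(-1) = 2/9 + ⅑ = ⅓)
Z(K) = 0 (Z(K) = -K*0/5 = -⅕*0 = 0)
V(g, B) = -5 (V(g, B) = -6 + 1 = -5)
l(L, y) = ⅓ + 2*y (l(L, y) = (y + y) + ⅓ = 2*y + ⅓ = ⅓ + 2*y)
A(M) = -24 + M
l(-15, -2)*(-2 + A(Z(-1)*2 + V(-2, -2))) = (⅓ + 2*(-2))*(-2 + (-24 + (0*2 - 5))) = (⅓ - 4)*(-2 + (-24 + (0 - 5))) = -11*(-2 + (-24 - 5))/3 = -11*(-2 - 29)/3 = -11/3*(-31) = 341/3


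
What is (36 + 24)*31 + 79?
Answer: 1939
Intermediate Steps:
(36 + 24)*31 + 79 = 60*31 + 79 = 1860 + 79 = 1939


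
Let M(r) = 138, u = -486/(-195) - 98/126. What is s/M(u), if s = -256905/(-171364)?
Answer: 85635/7882744 ≈ 0.010864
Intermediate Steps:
u = 1003/585 (u = -486*(-1/195) - 98*1/126 = 162/65 - 7/9 = 1003/585 ≈ 1.7145)
s = 256905/171364 (s = -256905*(-1/171364) = 256905/171364 ≈ 1.4992)
s/M(u) = (256905/171364)/138 = (256905/171364)*(1/138) = 85635/7882744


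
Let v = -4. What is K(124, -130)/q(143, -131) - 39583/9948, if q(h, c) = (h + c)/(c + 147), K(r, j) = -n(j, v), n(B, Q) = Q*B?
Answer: -6936863/9948 ≈ -697.31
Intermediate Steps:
n(B, Q) = B*Q
K(r, j) = 4*j (K(r, j) = -j*(-4) = -(-4)*j = 4*j)
q(h, c) = (c + h)/(147 + c)
K(124, -130)/q(143, -131) - 39583/9948 = (4*(-130))/(((-131 + 143)/(147 - 131))) - 39583/9948 = -520/(12/16) - 39583*1/9948 = -520/((1/16)*12) - 39583/9948 = -520/¾ - 39583/9948 = -520*4/3 - 39583/9948 = -2080/3 - 39583/9948 = -6936863/9948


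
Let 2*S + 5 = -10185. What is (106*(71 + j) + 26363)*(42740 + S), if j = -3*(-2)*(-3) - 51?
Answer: 1000415875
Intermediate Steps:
S = -5095 (S = -5/2 + (½)*(-10185) = -5/2 - 10185/2 = -5095)
j = -69 (j = 6*(-3) - 51 = -18 - 51 = -69)
(106*(71 + j) + 26363)*(42740 + S) = (106*(71 - 69) + 26363)*(42740 - 5095) = (106*2 + 26363)*37645 = (212 + 26363)*37645 = 26575*37645 = 1000415875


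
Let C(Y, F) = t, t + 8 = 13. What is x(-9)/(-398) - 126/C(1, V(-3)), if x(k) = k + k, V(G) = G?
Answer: -25029/995 ≈ -25.155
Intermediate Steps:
t = 5 (t = -8 + 13 = 5)
C(Y, F) = 5
x(k) = 2*k
x(-9)/(-398) - 126/C(1, V(-3)) = (2*(-9))/(-398) - 126/5 = -18*(-1/398) - 126*⅕ = 9/199 - 126/5 = -25029/995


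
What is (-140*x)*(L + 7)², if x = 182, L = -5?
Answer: -101920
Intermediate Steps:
(-140*x)*(L + 7)² = (-140*182)*(-5 + 7)² = -25480*2² = -25480*4 = -101920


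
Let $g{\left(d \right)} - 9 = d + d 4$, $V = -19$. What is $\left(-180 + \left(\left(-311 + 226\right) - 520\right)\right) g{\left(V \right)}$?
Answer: $67510$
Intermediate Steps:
$g{\left(d \right)} = 9 + 5 d$ ($g{\left(d \right)} = 9 + \left(d + d 4\right) = 9 + \left(d + 4 d\right) = 9 + 5 d$)
$\left(-180 + \left(\left(-311 + 226\right) - 520\right)\right) g{\left(V \right)} = \left(-180 + \left(\left(-311 + 226\right) - 520\right)\right) \left(9 + 5 \left(-19\right)\right) = \left(-180 - 605\right) \left(9 - 95\right) = \left(-180 - 605\right) \left(-86\right) = \left(-785\right) \left(-86\right) = 67510$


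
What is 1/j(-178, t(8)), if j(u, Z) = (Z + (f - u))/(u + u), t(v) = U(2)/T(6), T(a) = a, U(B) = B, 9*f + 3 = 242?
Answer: -801/461 ≈ -1.7375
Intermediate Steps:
f = 239/9 (f = -⅓ + (⅑)*242 = -⅓ + 242/9 = 239/9 ≈ 26.556)
t(v) = ⅓ (t(v) = 2/6 = 2*(⅙) = ⅓)
j(u, Z) = (239/9 + Z - u)/(2*u) (j(u, Z) = (Z + (239/9 - u))/(u + u) = (239/9 + Z - u)/((2*u)) = (239/9 + Z - u)*(1/(2*u)) = (239/9 + Z - u)/(2*u))
1/j(-178, t(8)) = 1/((1/18)*(239 - 9*(-178) + 9*(⅓))/(-178)) = 1/((1/18)*(-1/178)*(239 + 1602 + 3)) = 1/((1/18)*(-1/178)*1844) = 1/(-461/801) = -801/461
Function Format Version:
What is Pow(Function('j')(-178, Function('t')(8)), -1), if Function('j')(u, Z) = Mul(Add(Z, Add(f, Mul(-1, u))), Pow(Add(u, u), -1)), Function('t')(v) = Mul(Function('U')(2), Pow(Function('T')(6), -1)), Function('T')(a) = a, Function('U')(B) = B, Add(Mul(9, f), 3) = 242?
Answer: Rational(-801, 461) ≈ -1.7375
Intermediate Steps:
f = Rational(239, 9) (f = Add(Rational(-1, 3), Mul(Rational(1, 9), 242)) = Add(Rational(-1, 3), Rational(242, 9)) = Rational(239, 9) ≈ 26.556)
Function('t')(v) = Rational(1, 3) (Function('t')(v) = Mul(2, Pow(6, -1)) = Mul(2, Rational(1, 6)) = Rational(1, 3))
Function('j')(u, Z) = Mul(Rational(1, 2), Pow(u, -1), Add(Rational(239, 9), Z, Mul(-1, u))) (Function('j')(u, Z) = Mul(Add(Z, Add(Rational(239, 9), Mul(-1, u))), Pow(Add(u, u), -1)) = Mul(Add(Rational(239, 9), Z, Mul(-1, u)), Pow(Mul(2, u), -1)) = Mul(Add(Rational(239, 9), Z, Mul(-1, u)), Mul(Rational(1, 2), Pow(u, -1))) = Mul(Rational(1, 2), Pow(u, -1), Add(Rational(239, 9), Z, Mul(-1, u))))
Pow(Function('j')(-178, Function('t')(8)), -1) = Pow(Mul(Rational(1, 18), Pow(-178, -1), Add(239, Mul(-9, -178), Mul(9, Rational(1, 3)))), -1) = Pow(Mul(Rational(1, 18), Rational(-1, 178), Add(239, 1602, 3)), -1) = Pow(Mul(Rational(1, 18), Rational(-1, 178), 1844), -1) = Pow(Rational(-461, 801), -1) = Rational(-801, 461)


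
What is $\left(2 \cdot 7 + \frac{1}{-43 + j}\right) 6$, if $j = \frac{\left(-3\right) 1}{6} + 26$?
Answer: $\frac{2928}{35} \approx 83.657$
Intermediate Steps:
$j = \frac{51}{2}$ ($j = \left(-3\right) \frac{1}{6} + 26 = - \frac{1}{2} + 26 = \frac{51}{2} \approx 25.5$)
$\left(2 \cdot 7 + \frac{1}{-43 + j}\right) 6 = \left(2 \cdot 7 + \frac{1}{-43 + \frac{51}{2}}\right) 6 = \left(14 + \frac{1}{- \frac{35}{2}}\right) 6 = \left(14 - \frac{2}{35}\right) 6 = \frac{488}{35} \cdot 6 = \frac{2928}{35}$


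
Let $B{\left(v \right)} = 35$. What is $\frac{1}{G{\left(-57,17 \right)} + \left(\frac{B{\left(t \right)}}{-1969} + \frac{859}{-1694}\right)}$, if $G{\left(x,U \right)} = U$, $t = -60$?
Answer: $\frac{303226}{4995691} \approx 0.060697$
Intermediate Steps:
$\frac{1}{G{\left(-57,17 \right)} + \left(\frac{B{\left(t \right)}}{-1969} + \frac{859}{-1694}\right)} = \frac{1}{17 + \left(\frac{35}{-1969} + \frac{859}{-1694}\right)} = \frac{1}{17 + \left(35 \left(- \frac{1}{1969}\right) + 859 \left(- \frac{1}{1694}\right)\right)} = \frac{1}{17 - \frac{159151}{303226}} = \frac{1}{\frac{4995691}{303226}} = \frac{303226}{4995691}$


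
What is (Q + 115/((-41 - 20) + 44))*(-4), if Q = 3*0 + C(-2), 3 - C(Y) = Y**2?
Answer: 528/17 ≈ 31.059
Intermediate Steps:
C(Y) = 3 - Y**2
Q = -1 (Q = 3*0 + (3 - 1*(-2)**2) = 0 + (3 - 1*4) = 0 + (3 - 4) = 0 - 1 = -1)
(Q + 115/((-41 - 20) + 44))*(-4) = (-1 + 115/((-41 - 20) + 44))*(-4) = (-1 + 115/(-61 + 44))*(-4) = (-1 + 115/(-17))*(-4) = (-1 + 115*(-1/17))*(-4) = (-1 - 115/17)*(-4) = -132/17*(-4) = 528/17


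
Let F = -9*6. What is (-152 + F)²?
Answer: 42436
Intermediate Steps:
F = -54
(-152 + F)² = (-152 - 54)² = (-206)² = 42436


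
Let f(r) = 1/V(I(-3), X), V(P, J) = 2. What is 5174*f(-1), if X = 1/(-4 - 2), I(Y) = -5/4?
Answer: 2587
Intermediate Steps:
I(Y) = -5/4 (I(Y) = -5*¼ = -5/4)
X = -⅙ (X = 1/(-6) = -⅙ ≈ -0.16667)
f(r) = ½ (f(r) = 1/2 = ½)
5174*f(-1) = 5174*(½) = 2587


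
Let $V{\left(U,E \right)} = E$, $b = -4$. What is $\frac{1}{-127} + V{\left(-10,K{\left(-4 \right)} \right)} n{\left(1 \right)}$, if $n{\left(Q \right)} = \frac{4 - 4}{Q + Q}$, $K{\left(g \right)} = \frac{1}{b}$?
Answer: $- \frac{1}{127} \approx -0.007874$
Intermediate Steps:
$K{\left(g \right)} = - \frac{1}{4}$ ($K{\left(g \right)} = \frac{1}{-4} = - \frac{1}{4}$)
$n{\left(Q \right)} = 0$ ($n{\left(Q \right)} = \frac{0}{2 Q} = 0 \frac{1}{2 Q} = 0$)
$\frac{1}{-127} + V{\left(-10,K{\left(-4 \right)} \right)} n{\left(1 \right)} = \frac{1}{-127} - 0 = - \frac{1}{127} + 0 = - \frac{1}{127}$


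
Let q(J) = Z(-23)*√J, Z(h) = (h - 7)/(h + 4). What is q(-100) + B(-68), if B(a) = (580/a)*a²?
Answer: -39440 + 300*I/19 ≈ -39440.0 + 15.789*I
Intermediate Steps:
Z(h) = (-7 + h)/(4 + h)
q(J) = 30*√J/19 (q(J) = ((-7 - 23)/(4 - 23))*√J = (-30/(-19))*√J = (-1/19*(-30))*√J = 30*√J/19)
B(a) = 580*a
q(-100) + B(-68) = 30*√(-100)/19 + 580*(-68) = 30*(10*I)/19 - 39440 = 300*I/19 - 39440 = -39440 + 300*I/19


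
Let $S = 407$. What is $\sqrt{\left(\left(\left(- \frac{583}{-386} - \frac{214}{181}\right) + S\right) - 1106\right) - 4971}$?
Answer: $\frac{i \sqrt{27675131351666}}{69866} \approx 75.297 i$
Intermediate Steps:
$\sqrt{\left(\left(\left(- \frac{583}{-386} - \frac{214}{181}\right) + S\right) - 1106\right) - 4971} = \sqrt{\left(\left(\left(- \frac{583}{-386} - \frac{214}{181}\right) + 407\right) - 1106\right) - 4971} = \sqrt{\left(\left(\left(\left(-583\right) \left(- \frac{1}{386}\right) - \frac{214}{181}\right) + 407\right) - 1106\right) - 4971} = \sqrt{\left(\left(\left(\frac{583}{386} - \frac{214}{181}\right) + 407\right) - 1106\right) - 4971} = \sqrt{\left(\left(\frac{22919}{69866} + 407\right) - 1106\right) - 4971} = \sqrt{\left(\frac{28458381}{69866} - 1106\right) - 4971} = \sqrt{- \frac{48813415}{69866} - 4971} = \sqrt{- \frac{396117301}{69866}} = \frac{i \sqrt{27675131351666}}{69866}$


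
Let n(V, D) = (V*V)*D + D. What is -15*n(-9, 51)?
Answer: -62730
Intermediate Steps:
n(V, D) = D + D*V² (n(V, D) = V²*D + D = D*V² + D = D + D*V²)
-15*n(-9, 51) = -765*(1 + (-9)²) = -765*(1 + 81) = -765*82 = -15*4182 = -62730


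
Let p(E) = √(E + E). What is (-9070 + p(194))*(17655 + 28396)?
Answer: -417682570 + 92102*√97 ≈ -4.1678e+8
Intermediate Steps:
p(E) = √2*√E (p(E) = √(2*E) = √2*√E)
(-9070 + p(194))*(17655 + 28396) = (-9070 + √2*√194)*(17655 + 28396) = (-9070 + 2*√97)*46051 = -417682570 + 92102*√97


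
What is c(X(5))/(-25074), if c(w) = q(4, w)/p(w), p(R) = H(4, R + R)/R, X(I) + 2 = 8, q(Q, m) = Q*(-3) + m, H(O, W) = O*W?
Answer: 1/33432 ≈ 2.9911e-5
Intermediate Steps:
q(Q, m) = m - 3*Q (q(Q, m) = -3*Q + m = m - 3*Q)
X(I) = 6 (X(I) = -2 + 8 = 6)
p(R) = 8 (p(R) = (4*(R + R))/R = (4*(2*R))/R = (8*R)/R = 8)
c(w) = -3/2 + w/8 (c(w) = (w - 3*4)/8 = (w - 12)*(⅛) = (-12 + w)*(⅛) = -3/2 + w/8)
c(X(5))/(-25074) = (-3/2 + (⅛)*6)/(-25074) = (-3/2 + ¾)*(-1/25074) = -¾*(-1/25074) = 1/33432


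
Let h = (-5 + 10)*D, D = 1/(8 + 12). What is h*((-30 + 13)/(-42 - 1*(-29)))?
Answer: 17/52 ≈ 0.32692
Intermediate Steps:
D = 1/20 ≈ 0.050000
h = 1/4 (h = (-5 + 10)*(1/20) = 5*(1/20) = 1/4 ≈ 0.25000)
h*((-30 + 13)/(-42 - 1*(-29))) = ((-30 + 13)/(-42 - 1*(-29)))/4 = (-17/(-42 + 29))/4 = (-17/(-13))/4 = (-17*(-1/13))/4 = (1/4)*(17/13) = 17/52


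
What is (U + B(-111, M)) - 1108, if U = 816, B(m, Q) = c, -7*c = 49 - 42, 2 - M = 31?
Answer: -293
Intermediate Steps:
M = -29 (M = 2 - 1*31 = 2 - 31 = -29)
c = -1 (c = -(49 - 42)/7 = -⅐*7 = -1)
B(m, Q) = -1
(U + B(-111, M)) - 1108 = (816 - 1) - 1108 = 815 - 1108 = -293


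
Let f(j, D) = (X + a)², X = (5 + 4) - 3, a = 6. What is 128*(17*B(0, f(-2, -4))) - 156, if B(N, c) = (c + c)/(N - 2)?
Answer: -313500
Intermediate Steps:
X = 6 (X = 9 - 3 = 6)
f(j, D) = 144 (f(j, D) = (6 + 6)² = 12² = 144)
B(N, c) = 2*c/(-2 + N) (B(N, c) = (2*c)/(-2 + N) = 2*c/(-2 + N))
128*(17*B(0, f(-2, -4))) - 156 = 128*(17*(2*144/(-2 + 0))) - 156 = 128*(17*(2*144/(-2))) - 156 = 128*(17*(2*144*(-½))) - 156 = 128*(17*(-144)) - 156 = 128*(-2448) - 156 = -313344 - 156 = -313500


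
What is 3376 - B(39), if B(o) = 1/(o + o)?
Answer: 263327/78 ≈ 3376.0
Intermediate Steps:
B(o) = 1/(2*o)
3376 - B(39) = 3376 - 1/(2*39) = 3376 - 1*1/78 = 3376 - 1/78 = 263327/78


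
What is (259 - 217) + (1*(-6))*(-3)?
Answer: 60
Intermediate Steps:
(259 - 217) + (1*(-6))*(-3) = 42 - 6*(-3) = 42 + 18 = 60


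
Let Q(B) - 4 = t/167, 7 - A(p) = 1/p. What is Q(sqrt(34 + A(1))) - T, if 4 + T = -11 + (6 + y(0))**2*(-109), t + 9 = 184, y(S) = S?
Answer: 658656/167 ≈ 3944.0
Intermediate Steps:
A(p) = 7 - 1/p
t = 175 (t = -9 + 184 = 175)
Q(B) = 843/167 (Q(B) = 4 + 175/167 = 843/167)
T = -3939 (T = -4 + (-11 + (6 + 0)**2*(-109)) = -4 + (-11 + 6**2*(-109)) = -4 + (-11 + 36*(-109)) = -4 + (-11 - 3924) = -4 - 3935 = -3939)
Q(sqrt(34 + A(1))) - T = 843/167 - 1*(-3939) = 843/167 + 3939 = 658656/167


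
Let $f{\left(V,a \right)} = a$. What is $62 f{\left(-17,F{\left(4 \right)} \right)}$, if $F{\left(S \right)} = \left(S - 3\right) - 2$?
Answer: $-62$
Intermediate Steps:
$F{\left(S \right)} = -5 + S$ ($F{\left(S \right)} = \left(-3 + S\right) - 2 = -5 + S$)
$62 f{\left(-17,F{\left(4 \right)} \right)} = 62 \left(-5 + 4\right) = 62 \left(-1\right) = -62$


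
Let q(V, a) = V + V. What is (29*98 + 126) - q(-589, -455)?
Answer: 4146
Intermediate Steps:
q(V, a) = 2*V
(29*98 + 126) - q(-589, -455) = (29*98 + 126) - 2*(-589) = (2842 + 126) - 1*(-1178) = 2968 + 1178 = 4146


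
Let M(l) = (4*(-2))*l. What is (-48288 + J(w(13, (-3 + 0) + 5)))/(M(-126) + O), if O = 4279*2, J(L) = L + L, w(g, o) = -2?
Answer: -24146/4783 ≈ -5.0483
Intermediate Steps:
M(l) = -8*l
J(L) = 2*L
O = 8558
(-48288 + J(w(13, (-3 + 0) + 5)))/(M(-126) + O) = (-48288 + 2*(-2))/(-8*(-126) + 8558) = (-48288 - 4)/(1008 + 8558) = -48292/9566 = -48292*1/9566 = -24146/4783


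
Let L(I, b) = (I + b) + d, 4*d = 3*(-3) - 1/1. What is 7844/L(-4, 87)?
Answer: 15688/161 ≈ 97.441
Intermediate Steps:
d = -5/2 (d = (3*(-3) - 1/1)/4 = (-9 - 1*1)/4 = (-9 - 1)/4 = (¼)*(-10) = -5/2 ≈ -2.5000)
L(I, b) = -5/2 + I + b (L(I, b) = (I + b) - 5/2 = -5/2 + I + b)
7844/L(-4, 87) = 7844/(-5/2 - 4 + 87) = 7844/(161/2) = 7844*(2/161) = 15688/161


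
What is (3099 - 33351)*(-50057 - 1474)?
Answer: 1558915812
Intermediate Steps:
(3099 - 33351)*(-50057 - 1474) = -30252*(-51531) = 1558915812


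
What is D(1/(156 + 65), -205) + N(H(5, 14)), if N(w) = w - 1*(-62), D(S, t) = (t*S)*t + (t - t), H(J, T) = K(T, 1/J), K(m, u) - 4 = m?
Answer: 59705/221 ≈ 270.16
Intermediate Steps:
K(m, u) = 4 + m
H(J, T) = 4 + T
D(S, t) = S*t² (D(S, t) = (S*t)*t + 0 = S*t² + 0 = S*t²)
N(w) = 62 + w (N(w) = w + 62 = 62 + w)
D(1/(156 + 65), -205) + N(H(5, 14)) = (-205)²/(156 + 65) + (62 + (4 + 14)) = 42025/221 + (62 + 18) = (1/221)*42025 + 80 = 42025/221 + 80 = 59705/221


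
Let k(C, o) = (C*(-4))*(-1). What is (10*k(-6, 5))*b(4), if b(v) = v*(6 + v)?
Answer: -9600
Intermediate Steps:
k(C, o) = 4*C (k(C, o) = -4*C*(-1) = 4*C)
(10*k(-6, 5))*b(4) = (10*(4*(-6)))*(4*(6 + 4)) = (10*(-24))*(4*10) = -240*40 = -9600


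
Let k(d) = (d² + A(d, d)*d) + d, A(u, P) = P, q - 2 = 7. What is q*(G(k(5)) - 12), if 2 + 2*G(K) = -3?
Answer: -261/2 ≈ -130.50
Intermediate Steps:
q = 9 (q = 2 + 7 = 9)
k(d) = d + 2*d² (k(d) = (d² + d*d) + d = (d² + d²) + d = 2*d² + d = d + 2*d²)
G(K) = -5/2 (G(K) = -1 + (½)*(-3) = -1 - 3/2 = -5/2)
q*(G(k(5)) - 12) = 9*(-5/2 - 12) = 9*(-29/2) = -261/2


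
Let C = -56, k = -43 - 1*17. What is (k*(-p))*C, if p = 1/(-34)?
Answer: 1680/17 ≈ 98.823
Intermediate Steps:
k = -60 (k = -43 - 17 = -60)
p = -1/34 ≈ -0.029412
(k*(-p))*C = -(-60)*(-1)/34*(-56) = -60*1/34*(-56) = -30/17*(-56) = 1680/17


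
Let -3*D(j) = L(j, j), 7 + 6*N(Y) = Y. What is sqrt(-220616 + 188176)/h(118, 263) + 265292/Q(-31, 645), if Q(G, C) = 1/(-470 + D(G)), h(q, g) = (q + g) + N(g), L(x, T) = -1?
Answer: -373796428/3 + 6*I*sqrt(8110)/1271 ≈ -1.246e+8 + 0.42512*I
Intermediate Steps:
N(Y) = -7/6 + Y/6
D(j) = 1/3 (D(j) = -1/3*(-1) = 1/3)
h(q, g) = -7/6 + q + 7*g/6 (h(q, g) = (q + g) + (-7/6 + g/6) = (g + q) + (-7/6 + g/6) = -7/6 + q + 7*g/6)
Q(G, C) = -3/1409 (Q(G, C) = 1/(-470 + 1/3) = 1/(-1409/3) = -3/1409)
sqrt(-220616 + 188176)/h(118, 263) + 265292/Q(-31, 645) = sqrt(-220616 + 188176)/(-7/6 + 118 + (7/6)*263) + 265292/(-3/1409) = sqrt(-32440)/(-7/6 + 118 + 1841/6) + 265292*(-1409/3) = (2*I*sqrt(8110))/(1271/3) - 373796428/3 = (2*I*sqrt(8110))*(3/1271) - 373796428/3 = 6*I*sqrt(8110)/1271 - 373796428/3 = -373796428/3 + 6*I*sqrt(8110)/1271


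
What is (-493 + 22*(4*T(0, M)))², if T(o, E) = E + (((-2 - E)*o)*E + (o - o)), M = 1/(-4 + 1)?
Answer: 2455489/9 ≈ 2.7283e+5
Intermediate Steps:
M = -⅓ (M = 1/(-3) = -⅓ ≈ -0.33333)
T(o, E) = E + E*o*(-2 - E) (T(o, E) = E + ((o*(-2 - E))*E + 0) = E + (E*o*(-2 - E) + 0) = E + E*o*(-2 - E))
(-493 + 22*(4*T(0, M)))² = (-493 + 22*(4*(-(1 - 2*0 - 1*(-⅓)*0)/3)))² = (-493 + 22*(4*(-(1 + 0 + 0)/3)))² = (-493 + 22*(4*(-⅓*1)))² = (-493 + 22*(4*(-⅓)))² = (-493 + 22*(-4/3))² = (-493 - 88/3)² = (-1567/3)² = 2455489/9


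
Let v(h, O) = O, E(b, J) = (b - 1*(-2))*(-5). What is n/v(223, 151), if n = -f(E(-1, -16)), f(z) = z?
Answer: 5/151 ≈ 0.033113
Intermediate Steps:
E(b, J) = -10 - 5*b (E(b, J) = (b + 2)*(-5) = (2 + b)*(-5) = -10 - 5*b)
n = 5 (n = -(-10 - 5*(-1)) = -(-10 + 5) = -1*(-5) = 5)
n/v(223, 151) = 5/151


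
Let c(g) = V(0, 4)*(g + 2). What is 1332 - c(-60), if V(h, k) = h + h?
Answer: 1332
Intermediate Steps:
V(h, k) = 2*h
c(g) = 0 (c(g) = (2*0)*(g + 2) = 0*(2 + g) = 0)
1332 - c(-60) = 1332 - 1*0 = 1332 + 0 = 1332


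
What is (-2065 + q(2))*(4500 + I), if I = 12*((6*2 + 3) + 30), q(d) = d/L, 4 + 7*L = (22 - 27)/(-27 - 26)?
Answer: -239790320/23 ≈ -1.0426e+7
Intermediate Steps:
L = -207/371 (L = -4/7 + ((22 - 27)/(-27 - 26))/7 = -4/7 + (-5/(-53))/7 = -4/7 + (-5*(-1/53))/7 = -4/7 + (⅐)*(5/53) = -4/7 + 5/371 = -207/371 ≈ -0.55795)
q(d) = -371*d/207 (q(d) = d/(-207/371) = d*(-371/207) = -371*d/207)
I = 540 (I = 12*((12 + 3) + 30) = 12*(15 + 30) = 12*45 = 540)
(-2065 + q(2))*(4500 + I) = (-2065 - 371/207*2)*(4500 + 540) = (-2065 - 742/207)*5040 = -428197/207*5040 = -239790320/23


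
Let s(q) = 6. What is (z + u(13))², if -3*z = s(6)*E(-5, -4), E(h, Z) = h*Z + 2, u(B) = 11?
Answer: 1089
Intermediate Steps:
E(h, Z) = 2 + Z*h (E(h, Z) = Z*h + 2 = 2 + Z*h)
z = -44 (z = -2*(2 - 4*(-5)) = -2*(2 + 20) = -2*22 = -⅓*132 = -44)
(z + u(13))² = (-44 + 11)² = (-33)² = 1089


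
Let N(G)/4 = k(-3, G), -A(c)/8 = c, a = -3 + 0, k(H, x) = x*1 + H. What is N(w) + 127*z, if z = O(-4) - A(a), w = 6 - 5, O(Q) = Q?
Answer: -3564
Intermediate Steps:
k(H, x) = H + x (k(H, x) = x + H = H + x)
a = -3
A(c) = -8*c
w = 1
N(G) = -12 + 4*G (N(G) = 4*(-3 + G) = -12 + 4*G)
z = -28 (z = -4 - (-8)*(-3) = -4 - 1*24 = -4 - 24 = -28)
N(w) + 127*z = (-12 + 4*1) + 127*(-28) = (-12 + 4) - 3556 = -8 - 3556 = -3564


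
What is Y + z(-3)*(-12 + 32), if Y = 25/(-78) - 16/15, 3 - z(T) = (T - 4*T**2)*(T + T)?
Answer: -1802341/390 ≈ -4621.4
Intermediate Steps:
z(T) = 3 - 2*T*(T - 4*T**2) (z(T) = 3 - (T - 4*T**2)*(T + T) = 3 - (T - 4*T**2)*2*T = 3 - 2*T*(T - 4*T**2))
Y = -541/390 (Y = 25*(-1/78) - 16*1/15 = -25/78 - 16/15 = -541/390 ≈ -1.3872)
Y + z(-3)*(-12 + 32) = -541/390 + (3 - 2*(-3)**2 + 8*(-3)**3)*(-12 + 32) = -541/390 + (3 - 2*9 + 8*(-27))*20 = -541/390 + (3 - 18 - 216)*20 = -541/390 - 231*20 = -541/390 - 4620 = -1802341/390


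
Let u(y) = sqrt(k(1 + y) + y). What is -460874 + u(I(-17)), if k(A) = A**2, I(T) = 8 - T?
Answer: -460874 + sqrt(701) ≈ -4.6085e+5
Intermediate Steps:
u(y) = sqrt(y + (1 + y)**2) (u(y) = sqrt((1 + y)**2 + y) = sqrt(y + (1 + y)**2))
-460874 + u(I(-17)) = -460874 + sqrt((8 - 1*(-17)) + (1 + (8 - 1*(-17)))**2) = -460874 + sqrt((8 + 17) + (1 + (8 + 17))**2) = -460874 + sqrt(25 + (1 + 25)**2) = -460874 + sqrt(25 + 26**2) = -460874 + sqrt(25 + 676) = -460874 + sqrt(701)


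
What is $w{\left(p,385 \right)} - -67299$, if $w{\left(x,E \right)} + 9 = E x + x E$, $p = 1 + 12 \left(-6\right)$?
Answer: $12620$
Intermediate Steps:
$p = -71$ ($p = 1 - 72 = -71$)
$w{\left(x,E \right)} = -9 + 2 E x$ ($w{\left(x,E \right)} = -9 + \left(E x + x E\right) = -9 + \left(E x + E x\right) = -9 + 2 E x$)
$w{\left(p,385 \right)} - -67299 = \left(-9 + 2 \cdot 385 \left(-71\right)\right) - -67299 = \left(-9 - 54670\right) + 67299 = -54679 + 67299 = 12620$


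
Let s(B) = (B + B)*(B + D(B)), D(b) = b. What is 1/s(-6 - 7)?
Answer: 1/676 ≈ 0.0014793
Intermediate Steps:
s(B) = 4*B² (s(B) = (B + B)*(B + B) = (2*B)*(2*B) = 4*B²)
1/s(-6 - 7) = 1/(4*(-6 - 7)²) = 1/(4*(-13)²) = 1/(4*169) = 1/676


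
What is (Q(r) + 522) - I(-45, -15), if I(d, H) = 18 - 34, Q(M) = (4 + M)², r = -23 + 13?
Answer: 574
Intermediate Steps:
r = -10
I(d, H) = -16
(Q(r) + 522) - I(-45, -15) = ((4 - 10)² + 522) - 1*(-16) = ((-6)² + 522) + 16 = (36 + 522) + 16 = 558 + 16 = 574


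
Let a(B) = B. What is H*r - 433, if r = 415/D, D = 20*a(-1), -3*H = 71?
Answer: 697/12 ≈ 58.083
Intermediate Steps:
H = -71/3 (H = -⅓*71 = -71/3 ≈ -23.667)
D = -20 (D = 20*(-1) = -20)
r = -83/4 (r = 415/(-20) = 415*(-1/20) = -83/4 ≈ -20.750)
H*r - 433 = -71/3*(-83/4) - 433 = 5893/12 - 433 = 697/12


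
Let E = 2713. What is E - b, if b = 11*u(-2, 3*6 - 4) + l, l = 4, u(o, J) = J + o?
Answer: 2577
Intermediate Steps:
b = 136 (b = 11*((3*6 - 4) - 2) + 4 = 11*((18 - 4) - 2) + 4 = 11*(14 - 2) + 4 = 11*12 + 4 = 132 + 4 = 136)
E - b = 2713 - 1*136 = 2713 - 136 = 2577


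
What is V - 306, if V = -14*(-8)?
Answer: -194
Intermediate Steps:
V = 112
V - 306 = 112 - 306 = -194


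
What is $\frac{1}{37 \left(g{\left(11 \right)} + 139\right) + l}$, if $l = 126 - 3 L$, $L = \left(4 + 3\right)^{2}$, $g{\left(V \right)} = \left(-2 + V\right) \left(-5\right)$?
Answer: $\frac{1}{3457} \approx 0.00028927$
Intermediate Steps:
$g{\left(V \right)} = 10 - 5 V$
$L = 49$ ($L = 7^{2} = 49$)
$l = -21$ ($l = 126 - 147 = -21$)
$\frac{1}{37 \left(g{\left(11 \right)} + 139\right) + l} = \frac{1}{37 \left(\left(10 - 55\right) + 139\right) - 21} = \frac{1}{37 \left(-45 + 139\right) - 21} = \frac{1}{37 \cdot 94 - 21} = \frac{1}{3478 - 21} = \frac{1}{3457}$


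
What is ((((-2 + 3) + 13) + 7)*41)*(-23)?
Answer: -19803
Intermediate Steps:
((((-2 + 3) + 13) + 7)*41)*(-23) = (((1 + 13) + 7)*41)*(-23) = ((14 + 7)*41)*(-23) = (21*41)*(-23) = 861*(-23) = -19803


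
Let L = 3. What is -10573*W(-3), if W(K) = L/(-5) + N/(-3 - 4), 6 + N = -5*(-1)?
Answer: 169168/35 ≈ 4833.4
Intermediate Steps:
N = -1 (N = -6 - 5*(-1) = -6 + 5 = -1)
W(K) = -16/35 (W(K) = 3/(-5) - 1/(-3 - 4) = 3*(-⅕) - 1/(-7) = -⅗ - 1*(-⅐) = -⅗ + ⅐ = -16/35)
-10573*W(-3) = -10573*(-16/35) = 169168/35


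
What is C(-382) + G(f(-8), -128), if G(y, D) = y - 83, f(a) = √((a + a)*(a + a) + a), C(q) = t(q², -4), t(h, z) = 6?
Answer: -77 + 2*√62 ≈ -61.252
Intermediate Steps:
C(q) = 6
f(a) = √(a + 4*a²) (f(a) = √((2*a)*(2*a) + a) = √(4*a² + a) = √(a + 4*a²))
G(y, D) = -83 + y
C(-382) + G(f(-8), -128) = 6 + (-83 + √(-8*(1 + 4*(-8)))) = 6 + (-83 + √(-8*(1 - 32))) = 6 + (-83 + √(-8*(-31))) = 6 + (-83 + √248) = 6 + (-83 + 2*√62) = -77 + 2*√62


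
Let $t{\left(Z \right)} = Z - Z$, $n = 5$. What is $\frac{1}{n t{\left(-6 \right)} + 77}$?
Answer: $\frac{1}{77} \approx 0.012987$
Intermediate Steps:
$t{\left(Z \right)} = 0$
$\frac{1}{n t{\left(-6 \right)} + 77} = \frac{1}{5 \cdot 0 + 77} = \frac{1}{0 + 77} = \frac{1}{77}$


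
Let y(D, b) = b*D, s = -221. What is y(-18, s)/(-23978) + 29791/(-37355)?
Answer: -13918174/14446745 ≈ -0.96341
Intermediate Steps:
y(D, b) = D*b
y(-18, s)/(-23978) + 29791/(-37355) = -18*(-221)/(-23978) + 29791/(-37355) = 3978*(-1/23978) + 29791*(-1/37355) = -1989/11989 - 961/1205 = -13918174/14446745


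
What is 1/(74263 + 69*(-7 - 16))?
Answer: 1/72676 ≈ 1.3760e-5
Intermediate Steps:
1/(74263 + 69*(-7 - 16)) = 1/(74263 + 69*(-23)) = 1/(74263 - 1587) = 1/72676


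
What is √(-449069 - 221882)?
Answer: I*√670951 ≈ 819.12*I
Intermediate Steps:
√(-449069 - 221882) = √(-670951) = I*√670951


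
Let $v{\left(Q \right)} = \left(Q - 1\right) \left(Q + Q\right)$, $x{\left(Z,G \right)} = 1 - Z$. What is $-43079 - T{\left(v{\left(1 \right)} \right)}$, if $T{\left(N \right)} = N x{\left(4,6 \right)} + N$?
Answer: $-43079$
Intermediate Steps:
$v{\left(Q \right)} = 2 Q \left(-1 + Q\right)$ ($v{\left(Q \right)} = \left(-1 + Q\right) 2 Q = 2 Q \left(-1 + Q\right)$)
$T{\left(N \right)} = - 2 N$ ($T{\left(N \right)} = N \left(1 - 4\right) + N = N \left(-3\right) + N = - 3 N + N = - 2 N$)
$-43079 - T{\left(v{\left(1 \right)} \right)} = -43079 - - 2 \cdot 2 \cdot 1 \left(-1 + 1\right) = -43079 - - 2 \cdot 2 \cdot 1 \cdot 0 = -43079 - \left(-2\right) 0 = -43079 - 0 = -43079 + 0 = -43079$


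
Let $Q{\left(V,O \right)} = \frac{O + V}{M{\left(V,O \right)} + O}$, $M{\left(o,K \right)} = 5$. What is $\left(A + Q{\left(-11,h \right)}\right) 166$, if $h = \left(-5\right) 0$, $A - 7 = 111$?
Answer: $\frac{96114}{5} \approx 19223.0$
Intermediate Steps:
$A = 118$ ($A = 7 + 111 = 118$)
$h = 0$
$Q{\left(V,O \right)} = \frac{O + V}{5 + O}$
$\left(A + Q{\left(-11,h \right)}\right) 166 = \left(118 + \frac{0 - 11}{5 + 0}\right) 166 = \left(118 + \frac{1}{5} \left(-11\right)\right) 166 = \left(118 - \frac{11}{5}\right) 166 = \frac{579}{5} \cdot 166 = \frac{96114}{5}$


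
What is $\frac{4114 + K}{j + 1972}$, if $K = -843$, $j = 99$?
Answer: $\frac{3271}{2071} \approx 1.5794$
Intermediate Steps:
$\frac{4114 + K}{j + 1972} = \frac{4114 - 843}{99 + 1972} = \frac{3271}{2071}$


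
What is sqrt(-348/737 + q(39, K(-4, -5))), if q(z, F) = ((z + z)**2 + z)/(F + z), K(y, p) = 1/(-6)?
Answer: sqrt(4635577828662)/171721 ≈ 12.538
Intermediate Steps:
K(y, p) = -1/6
q(z, F) = (z + 4*z**2)/(F + z) (q(z, F) = ((2*z)**2 + z)/(F + z) = (4*z**2 + z)/(F + z) = (z + 4*z**2)/(F + z))
sqrt(-348/737 + q(39, K(-4, -5))) = sqrt(-348/737 + 39*(1 + 4*39)/(-1/6 + 39)) = sqrt(-348*1/737 + 39*(1 + 156)/(233/6)) = sqrt(-348/737 + 39*(6/233)*157) = sqrt(-348/737 + 36738/233) = sqrt(26994822/171721) = sqrt(4635577828662)/171721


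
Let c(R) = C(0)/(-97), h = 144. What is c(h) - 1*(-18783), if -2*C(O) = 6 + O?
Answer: 1821954/97 ≈ 18783.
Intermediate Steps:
C(O) = -3 - O/2 (C(O) = -(6 + O)/2 = -3 - O/2)
c(R) = 3/97 (c(R) = (-3 - 1/2*0)/(-97) = (-3 + 0)*(-1/97) = -3*(-1/97) = 3/97)
c(h) - 1*(-18783) = 3/97 - 1*(-18783) = 3/97 + 18783 = 1821954/97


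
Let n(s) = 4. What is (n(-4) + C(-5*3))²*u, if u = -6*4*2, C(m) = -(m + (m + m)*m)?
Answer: -8916528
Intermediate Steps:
C(m) = -m - 2*m² (C(m) = -(m + (2*m)*m) = -(m + 2*m²) = -m - 2*m²)
u = -48 (u = -24*2 = -1*48 = -48)
(n(-4) + C(-5*3))²*u = (4 - (-5*3)*(1 + 2*(-5*3)))²*(-48) = (4 - 1*(-15)*(1 + 2*(-15)))²*(-48) = (4 - 1*(-15)*(1 - 30))²*(-48) = (4 - 1*(-15)*(-29))²*(-48) = (4 - 435)²*(-48) = (-431)²*(-48) = 185761*(-48) = -8916528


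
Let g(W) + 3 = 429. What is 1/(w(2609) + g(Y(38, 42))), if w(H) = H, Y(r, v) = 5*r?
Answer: 1/3035 ≈ 0.00032949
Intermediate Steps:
g(W) = 426 (g(W) = -3 + 429 = 426)
1/(w(2609) + g(Y(38, 42))) = 1/(2609 + 426) = 1/3035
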